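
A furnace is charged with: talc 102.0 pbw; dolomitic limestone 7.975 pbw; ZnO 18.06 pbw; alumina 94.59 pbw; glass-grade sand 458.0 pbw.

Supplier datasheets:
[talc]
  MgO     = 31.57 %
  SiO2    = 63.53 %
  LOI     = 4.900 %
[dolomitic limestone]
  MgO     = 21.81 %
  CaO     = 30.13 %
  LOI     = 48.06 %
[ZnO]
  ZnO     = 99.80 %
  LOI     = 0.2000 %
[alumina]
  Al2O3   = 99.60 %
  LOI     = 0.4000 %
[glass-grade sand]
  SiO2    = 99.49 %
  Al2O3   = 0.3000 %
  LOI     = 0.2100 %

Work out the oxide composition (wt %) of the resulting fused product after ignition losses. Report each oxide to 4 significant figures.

Glass mass = 670.4 pbw (batch 680.6 − LOI 10.21).
Composition: ZnO 2.688%, MgO 5.063%, SiO2 77.63%, CaO 0.3584%, Al2O3 14.26%

Each numeric step holds full float precision from first step to last; in-progress results appear (rounded to 4 significant figures) as written. Exactly one rounding lands on each reported figure. All derived quantities are carried in exact precision (the yield, five oxide percentages, glass mass, ignition loss, totals) from the batch weights on 670.4 pbw of glass as quoted within problem or answer.
Per-oxide mass from batch:
  ZnO: 18.06·0.9980 = 18.02 pbw
  MgO: 102.0·0.3157 + 7.975·0.2181 = 33.94 pbw
  SiO2: 102.0·0.6353 + 458.0·0.9949 = 520.5 pbw
  CaO: 7.975·0.3013 = 2.403 pbw
  Al2O3: 94.59·0.9960 + 458.0·0.003000 = 95.59 pbw
LOI: 102.0·0.04900 + 7.975·0.4806 + 18.06·0.002000 + 94.59·0.004000 + 458.0·0.002100 = 10.21 pbw
Resulting glass, batch − LOI: 680.6 − 10.21 = 670.4 pbw (= the summed oxide contributions)
wt % = oxide mass / glass mass × 100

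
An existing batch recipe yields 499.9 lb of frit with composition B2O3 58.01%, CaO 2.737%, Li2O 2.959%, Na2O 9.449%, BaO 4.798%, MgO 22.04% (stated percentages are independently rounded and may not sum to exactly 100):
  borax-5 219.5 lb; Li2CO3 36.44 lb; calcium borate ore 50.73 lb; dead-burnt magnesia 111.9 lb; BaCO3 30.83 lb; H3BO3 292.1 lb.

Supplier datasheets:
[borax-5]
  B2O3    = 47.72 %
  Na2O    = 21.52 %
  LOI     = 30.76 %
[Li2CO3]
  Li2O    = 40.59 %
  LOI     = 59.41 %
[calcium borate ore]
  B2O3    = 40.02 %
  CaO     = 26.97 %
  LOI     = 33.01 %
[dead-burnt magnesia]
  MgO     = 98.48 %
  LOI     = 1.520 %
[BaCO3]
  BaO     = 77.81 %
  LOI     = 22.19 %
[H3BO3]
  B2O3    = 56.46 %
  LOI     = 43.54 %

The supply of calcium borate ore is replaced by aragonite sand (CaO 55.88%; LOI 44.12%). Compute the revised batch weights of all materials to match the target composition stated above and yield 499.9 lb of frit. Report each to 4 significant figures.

The whole derivation maintains full precision from first step to last; mid-chain values are shown rounded off to 4 significant figures as written; each reported result undergoes a single rounding; the derived quantities (the six compositions, glass mass, yield, totals, ignition loss) are recomputed in full precision from the batch weights at 499.9 lb of glass, as written in either problem or answer.
Target oxide masses per 499.9 lb frit:
  B2O3: 58.01% × 499.9 = 290.0 lb
  CaO: 2.737% × 499.9 = 13.68 lb
  Li2O: 2.959% × 499.9 = 14.79 lb
  Na2O: 9.449% × 499.9 = 47.24 lb
  BaO: 4.798% × 499.9 = 23.99 lb
  MgO: 22.04% × 499.9 = 110.2 lb
Verifying the oxide balance on the weights just shown, relative to the basis at hand (target by target, the sums agree given rounding of the digits):
  B2O3: 219.5·0.4772 + 328.1·0.5646 = 290.0 lb (target 290.0 lb)
  CaO: 24.49·0.5588 = 13.69 lb (target 13.68 lb)
  Li2O: 36.44·0.4059 = 14.79 lb (target 14.79 lb)
  Na2O: 219.5·0.2152 = 47.24 lb (target 47.24 lb)
  BaO: 30.83·0.7781 = 23.99 lb (target 23.99 lb)
  MgO: 111.9·0.9848 = 110.2 lb (target 110.2 lb)
Mass balance on the glass: batch total minus LOI = 499.9 lb (oxide target masses add up to 499.9 lb; against the stated basis, 499.9 lb — differing by rounding only).
Batch grand total — Σ batch = 751.3 lb; LOI removed, Σ of batch·LOI: 251.4 lb; yield: glass divided by total = 66.54%.

Revised batch per 499.9 lb frit:
  borax-5: 219.5 lb
  Li2CO3: 36.44 lb
  aragonite sand: 24.49 lb
  dead-burnt magnesia: 111.9 lb
  BaCO3: 30.83 lb
  H3BO3: 328.1 lb
Total batch = 751.3 lb; LOI loss = 251.4 lb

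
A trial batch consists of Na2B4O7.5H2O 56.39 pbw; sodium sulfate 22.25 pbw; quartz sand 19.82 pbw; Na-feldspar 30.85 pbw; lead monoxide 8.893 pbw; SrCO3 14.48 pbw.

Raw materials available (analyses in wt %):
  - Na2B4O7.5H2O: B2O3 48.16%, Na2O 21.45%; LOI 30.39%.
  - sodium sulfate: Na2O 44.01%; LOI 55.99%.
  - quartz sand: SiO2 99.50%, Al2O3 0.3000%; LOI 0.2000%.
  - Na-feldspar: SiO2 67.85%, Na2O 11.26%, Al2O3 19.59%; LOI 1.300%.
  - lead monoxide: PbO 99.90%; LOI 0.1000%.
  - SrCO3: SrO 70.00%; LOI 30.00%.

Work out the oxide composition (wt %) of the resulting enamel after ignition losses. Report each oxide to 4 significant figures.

The whole derivation carries exact precision at all times; working values appear, rounded to four significant figures, alongside each step. Exactly one rounding goes into every reported number; the derived quantities (glass mass, the six compositions, LOI, totals, yield) are re-derived from the weighed amounts on 118.3 pbw of glass at exact precision, precisely as stated by either problem or answer.
What the batch supplies per oxide:
  PbO: 8.893·0.9990 = 8.884 pbw
  SiO2: 19.82·0.9950 + 30.85·0.6785 = 40.65 pbw
  B2O3: 56.39·0.4816 = 27.16 pbw
  Na2O: 56.39·0.2145 + 22.25·0.4401 + 30.85·0.1126 = 25.36 pbw
  Al2O3: 19.82·0.003000 + 30.85·0.1959 = 6.103 pbw
  SrO: 14.48·0.7000 = 10.14 pbw
LOI: 56.39·0.3039 + 22.25·0.5599 + 19.82·0.002000 + 30.85·0.01300 + 8.893·0.001000 + 14.48·0.3000 = 34.39 pbw
Net of LOI, the glass mass = 152.7 − 34.39 = 118.3 pbw (= Σ oxide masses)
each oxide over glass, ×100, is wt %

Glass mass = 118.3 pbw (batch 152.7 − LOI 34.39).
Composition: PbO 7.510%, SiO2 34.37%, B2O3 22.96%, Na2O 21.44%, Al2O3 5.159%, SrO 8.568%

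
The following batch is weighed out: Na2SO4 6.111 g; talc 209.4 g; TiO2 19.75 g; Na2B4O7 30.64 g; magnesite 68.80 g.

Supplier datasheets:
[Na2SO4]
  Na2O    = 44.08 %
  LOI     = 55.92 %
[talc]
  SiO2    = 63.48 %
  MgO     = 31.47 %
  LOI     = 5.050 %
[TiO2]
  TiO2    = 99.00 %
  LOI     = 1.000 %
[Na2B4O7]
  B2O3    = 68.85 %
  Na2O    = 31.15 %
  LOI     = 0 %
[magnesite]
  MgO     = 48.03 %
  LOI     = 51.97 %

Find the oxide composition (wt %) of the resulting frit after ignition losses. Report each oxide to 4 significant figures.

Glass mass = 284.8 g (batch 334.7 − LOI 49.94).
Composition: SiO2 46.68%, B2O3 7.408%, Na2O 4.298%, MgO 34.75%, TiO2 6.866%

Full precision is carried in every operation; working values are displayed rounded to four significant digits as written; every reported number is rounded exactly once — all derived quantities, which include LOI, the five compositions, net glass mass, totals, yield, are carried in exact precision, as given in the problem or answer text, using the weight values per 284.8 g of glass.
What the batch supplies per oxide:
  SiO2: 209.4·0.6348 = 132.9 g
  B2O3: 30.64·0.6885 = 21.10 g
  Na2O: 6.111·0.4408 + 30.64·0.3115 = 12.24 g
  MgO: 209.4·0.3147 + 68.80·0.4803 = 98.94 g
  TiO2: 19.75·0.9900 = 19.55 g
LOI: 6.111·0.5592 + 209.4·0.05050 + 19.75·0.01000 + 68.80·0.5197 = 49.94 g
batch − LOI leaves glass = 334.7 − 49.94 = 284.8 g (consistent with Σ oxide mass)
each wt % is 100 × oxide ÷ glass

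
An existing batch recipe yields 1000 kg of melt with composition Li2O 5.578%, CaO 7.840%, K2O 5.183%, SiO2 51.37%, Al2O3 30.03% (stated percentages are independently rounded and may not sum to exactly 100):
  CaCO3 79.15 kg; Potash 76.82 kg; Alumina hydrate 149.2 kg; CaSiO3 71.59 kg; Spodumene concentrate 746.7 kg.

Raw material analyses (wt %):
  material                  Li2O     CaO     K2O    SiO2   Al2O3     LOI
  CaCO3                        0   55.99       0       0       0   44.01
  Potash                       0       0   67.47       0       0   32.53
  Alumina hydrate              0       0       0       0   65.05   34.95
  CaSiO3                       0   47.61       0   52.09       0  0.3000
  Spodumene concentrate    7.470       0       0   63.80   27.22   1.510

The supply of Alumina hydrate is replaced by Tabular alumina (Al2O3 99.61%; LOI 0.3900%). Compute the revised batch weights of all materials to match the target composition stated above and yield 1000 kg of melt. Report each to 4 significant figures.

Values along the way are shown rounded to four significant figures at each printed step. Full float precision is maintained through every step — every reported value takes just one rounding; derived quantities are re-derived using the weight values at 1000 kg of glass in exact precision (the yield, the five compositions, the totals, ignition loss, glass mass) exactly as printed in the problem or answer text.
The oxide mass targets at 1000 kg melt:
  Li2O: 5.578% × 1000 = 55.78 kg
  CaO: 7.840% × 1000 = 78.40 kg
  K2O: 5.183% × 1000 = 51.83 kg
  SiO2: 51.37% × 1000 = 513.7 kg
  Al2O3: 30.03% × 1000 = 300.3 kg
Balance tally, oxide-wise, per the reported batch figures, for the quoted basis mass (target by target, the sums agree once rounding is allowed for):
  Li2O: 746.7·0.07470 = 55.78 kg (target 55.78 kg)
  CaO: 79.15·0.5599 + 71.59·0.4761 = 78.40 kg (target 78.40 kg)
  K2O: 76.82·0.6747 = 51.83 kg (target 51.83 kg)
  SiO2: 71.59·0.5209 + 746.7·0.6380 = 513.7 kg (target 513.7 kg)
  Al2O3: 97.42·0.9961 + 746.7·0.2722 = 300.3 kg (target 300.3 kg)
Auditing the glass mass value: total batch − LOI = 1000 kg (per-oxide target masses sum to 1000 kg; the stated basis being 1000 kg — any gap is answer rounding).
Adding the batch up: Σ batch = 1072 kg; the LOI term Σ batch·LOI equals 71.69 kg; yield = glass ÷ total batch = 93.31%.

Revised batch per 1000 kg melt:
  CaCO3: 79.15 kg
  Potash: 76.82 kg
  Tabular alumina: 97.42 kg
  CaSiO3: 71.59 kg
  Spodumene concentrate: 746.7 kg
Total batch = 1072 kg; LOI loss = 71.69 kg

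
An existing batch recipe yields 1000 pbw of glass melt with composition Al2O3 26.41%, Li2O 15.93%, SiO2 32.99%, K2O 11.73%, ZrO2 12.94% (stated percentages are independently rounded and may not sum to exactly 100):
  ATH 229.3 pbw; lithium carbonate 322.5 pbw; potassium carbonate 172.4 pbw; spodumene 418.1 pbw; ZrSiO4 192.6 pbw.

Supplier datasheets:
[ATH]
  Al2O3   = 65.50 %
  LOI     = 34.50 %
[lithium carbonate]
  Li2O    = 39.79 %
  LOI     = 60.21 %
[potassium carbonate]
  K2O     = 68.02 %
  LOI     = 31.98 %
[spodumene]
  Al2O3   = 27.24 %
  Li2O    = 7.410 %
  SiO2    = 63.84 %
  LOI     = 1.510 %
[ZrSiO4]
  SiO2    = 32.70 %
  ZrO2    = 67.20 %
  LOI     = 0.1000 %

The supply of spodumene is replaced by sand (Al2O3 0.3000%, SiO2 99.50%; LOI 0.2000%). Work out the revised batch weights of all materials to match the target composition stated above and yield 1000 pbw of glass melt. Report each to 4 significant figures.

The intermediate values are shown rounded to 4 significant digits between the steps. All internal work holds full precision at every stage; every reported figure is rounded once only. All derived quantities, including glass mass, the yield, five oxide percentages, totals, ignition loss, are rebuilt starting from the weights on 1000 pbw of glass in full float precision exactly as shown in the question or the answer.
Oxide mass targets, per 1000 pbw glass melt:
  Al2O3: 26.41% × 1000 = 264.1 pbw
  Li2O: 15.93% × 1000 = 159.3 pbw
  SiO2: 32.99% × 1000 = 329.9 pbw
  K2O: 11.73% × 1000 = 117.3 pbw
  ZrO2: 12.94% × 1000 = 129.4 pbw
Verifying the oxide balance from the weights as reported, at the basis given (delivered sums recover each target once rounding is allowed for):
  Al2O3: 402.0·0.6550 + 268.3·0.003000 = 264.1 pbw (target 264.1 pbw)
  Li2O: 400.4·0.3979 = 159.3 pbw (target 159.3 pbw)
  SiO2: 268.3·0.9950 + 192.6·0.3270 = 329.9 pbw (target 329.9 pbw)
  K2O: 172.4·0.6802 = 117.3 pbw (target 117.3 pbw)
  ZrO2: 192.6·0.6720 = 129.4 pbw (target 129.4 pbw)
Consistency of the glass mass: Σ batch − LOI loss = 1000 pbw (per-oxide target masses sum to 1000 pbw; against the stated basis, 1000 pbw — rounding explains the deltas).
Batch total: Σ batch = 1436 pbw; ignition loss, Σ(batch × LOI) = 435.6 pbw; yield = glass ÷ total batch = 69.66%.

Revised batch per 1000 pbw glass melt:
  ATH: 402.0 pbw
  lithium carbonate: 400.4 pbw
  potassium carbonate: 172.4 pbw
  sand: 268.3 pbw
  ZrSiO4: 192.6 pbw
Total batch = 1436 pbw; LOI loss = 435.6 pbw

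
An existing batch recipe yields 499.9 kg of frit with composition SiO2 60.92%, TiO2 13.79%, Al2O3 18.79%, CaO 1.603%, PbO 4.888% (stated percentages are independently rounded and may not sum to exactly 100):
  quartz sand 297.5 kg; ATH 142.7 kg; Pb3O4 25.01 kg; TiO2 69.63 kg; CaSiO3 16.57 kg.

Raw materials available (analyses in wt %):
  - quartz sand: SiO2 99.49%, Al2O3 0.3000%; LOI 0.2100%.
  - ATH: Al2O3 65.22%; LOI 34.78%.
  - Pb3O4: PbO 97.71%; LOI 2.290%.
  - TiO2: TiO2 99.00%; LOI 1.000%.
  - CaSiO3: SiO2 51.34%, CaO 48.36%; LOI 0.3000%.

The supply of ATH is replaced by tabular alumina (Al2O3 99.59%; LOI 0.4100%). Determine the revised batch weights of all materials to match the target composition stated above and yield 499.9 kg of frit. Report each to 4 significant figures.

Intermediates are printed with 4-significant-figure rounding between the steps — the working math maintains full precision in all steps. A single rounding completes each reported figure — derived quantities are recomputed in full precision (the yield, totals, glass mass, LOI, the five compositions) starting from the weights at 499.9 kg of glass, as quoted within the problem or the answer.
The oxide mass targets at 499.9 kg frit:
  SiO2: 60.92% × 499.9 = 304.5 kg
  TiO2: 13.79% × 499.9 = 68.94 kg
  Al2O3: 18.79% × 499.9 = 93.93 kg
  CaO: 1.603% × 499.9 = 8.013 kg
  PbO: 4.888% × 499.9 = 24.44 kg
Checking each oxide sum working from each reported weight, at the basis given (every target is met by its sum net of answer rounding effects):
  SiO2: 297.5·0.9949 + 16.57·0.5134 = 304.5 kg (target 304.5 kg)
  TiO2: 69.63·0.9900 = 68.93 kg (target 68.94 kg)
  Al2O3: 297.5·0.003000 + 93.42·0.9959 = 93.93 kg (target 93.93 kg)
  CaO: 16.57·0.4836 = 8.013 kg (target 8.013 kg)
  PbO: 25.01·0.9771 = 24.44 kg (target 24.44 kg)
Glass-mass sanity pass: total charge less LOI = 499.8 kg (per-oxide target masses sum to 499.9 kg; the stated basis being 499.9 kg — any gap is answer rounding).
Batch total: Σ batch = 502.1 kg; ignition loss, Σ(batch × LOI) = 2.327 kg; the yield ratio, glass ÷ batch: 99.54%.

Revised batch per 499.9 kg frit:
  quartz sand: 297.5 kg
  tabular alumina: 93.42 kg
  Pb3O4: 25.01 kg
  TiO2: 69.63 kg
  CaSiO3: 16.57 kg
Total batch = 502.1 kg; LOI loss = 2.327 kg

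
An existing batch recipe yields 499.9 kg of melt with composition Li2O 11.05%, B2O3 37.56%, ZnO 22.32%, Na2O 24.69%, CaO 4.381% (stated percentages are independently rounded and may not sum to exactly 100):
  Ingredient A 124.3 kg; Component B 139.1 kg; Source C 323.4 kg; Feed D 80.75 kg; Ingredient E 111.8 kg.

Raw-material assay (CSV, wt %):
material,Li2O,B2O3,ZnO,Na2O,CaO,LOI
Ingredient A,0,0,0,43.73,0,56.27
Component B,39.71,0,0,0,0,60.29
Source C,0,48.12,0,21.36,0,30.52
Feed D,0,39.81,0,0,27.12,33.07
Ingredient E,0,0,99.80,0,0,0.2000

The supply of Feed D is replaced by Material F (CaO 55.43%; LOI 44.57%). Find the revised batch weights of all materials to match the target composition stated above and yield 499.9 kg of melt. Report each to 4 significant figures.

Full precision is held through the solve; values along the way are displayed rounded to 4 significant figures in the printout. Exactly one rounding is applied to every reported value; all derived quantities are computed starting from the weights for 499.9 kg of glass in full precision (ignition loss, the yield, net glass mass, five oxide percentages, the totals) as quoted within the problem or answer text.
Target oxide masses per 499.9 kg melt:
  Li2O: 11.05% × 499.9 = 55.24 kg
  B2O3: 37.56% × 499.9 = 187.8 kg
  ZnO: 22.32% × 499.9 = 111.6 kg
  Na2O: 24.69% × 499.9 = 123.4 kg
  CaO: 4.381% × 499.9 = 21.90 kg
Mass-balance tally per oxide working from each reported weight, against the basis in use (sums match the target masses modulo rounding of the values):
  Li2O: 139.1·0.3971 = 55.24 kg (target 55.24 kg)
  B2O3: 390.2·0.4812 = 187.8 kg (target 187.8 kg)
  ZnO: 111.8·0.9980 = 111.6 kg (target 111.6 kg)
  Na2O: 91.65·0.4373 + 390.2·0.2136 = 123.4 kg (target 123.4 kg)
  CaO: 39.51·0.5543 = 21.90 kg (target 21.90 kg)
Glass mass check: the batch minus its LOI: 499.9 kg (targets for the oxides total 499.9 kg; the stated basis being 499.9 kg — any gap is answer rounding).
Batch total: Σ batch = 772.3 kg; LOI removed, Σ of batch·LOI: 272.4 kg; yield: glass divided by total = 64.73%.

Revised batch per 499.9 kg melt:
  Ingredient A: 91.65 kg
  Component B: 139.1 kg
  Source C: 390.2 kg
  Material F: 39.51 kg
  Ingredient E: 111.8 kg
Total batch = 772.3 kg; LOI loss = 272.4 kg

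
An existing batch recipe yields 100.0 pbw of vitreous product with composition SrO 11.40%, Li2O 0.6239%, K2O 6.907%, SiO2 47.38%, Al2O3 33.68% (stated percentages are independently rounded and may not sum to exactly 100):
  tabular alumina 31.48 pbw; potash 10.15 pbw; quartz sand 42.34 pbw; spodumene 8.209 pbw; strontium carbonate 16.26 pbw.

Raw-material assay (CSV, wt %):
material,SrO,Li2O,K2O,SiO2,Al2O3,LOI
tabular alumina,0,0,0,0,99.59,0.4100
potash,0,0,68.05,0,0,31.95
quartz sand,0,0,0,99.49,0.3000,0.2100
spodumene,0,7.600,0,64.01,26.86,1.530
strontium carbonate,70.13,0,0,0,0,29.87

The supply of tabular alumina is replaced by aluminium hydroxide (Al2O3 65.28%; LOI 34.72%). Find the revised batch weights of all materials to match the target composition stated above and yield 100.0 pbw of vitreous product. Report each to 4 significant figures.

Revised batch per 100.0 pbw vitreous product:
  aluminium hydroxide: 48.02 pbw
  potash: 10.15 pbw
  quartz sand: 42.34 pbw
  spodumene: 8.209 pbw
  strontium carbonate: 16.26 pbw
Total batch = 125.0 pbw; LOI loss = 24.99 pbw

The working math holds full float precision all the way through — values along the way appear, with 4-significant-figure rounding, alongside each step. Every reported result takes exactly one rounding; the derived quantities, which include LOI, totals, the yield, glass mass, five oxide percentages, are carried at full precision, exactly as shown in either problem or answer, from the weighed amounts for 100.0 pbw of glass.
The oxide mass targets at 100.0 pbw vitreous product:
  SrO: 11.40% × 100.0 = 11.40 pbw
  Li2O: 0.6239% × 100.0 = 0.6239 pbw
  K2O: 6.907% × 100.0 = 6.907 pbw
  SiO2: 47.38% × 100.0 = 47.38 pbw
  Al2O3: 33.68% × 100.0 = 33.68 pbw
Mass-balance tally per oxide from the weights as reported, versus the basis set out (each sum matches its target mass exact up to rounding of places):
  SrO: 16.26·0.7013 = 11.40 pbw (target 11.40 pbw)
  Li2O: 8.209·0.07600 = 0.6239 pbw (target 0.6239 pbw)
  K2O: 10.15·0.6805 = 6.907 pbw (target 6.907 pbw)
  SiO2: 42.34·0.9949 + 8.209·0.6401 = 47.38 pbw (target 47.38 pbw)
  Al2O3: 48.02·0.6528 + 42.34·0.003000 + 8.209·0.2686 = 33.68 pbw (target 33.68 pbw)
Glass-mass bookkeeping: net batch after ignition = 99.99 pbw (oxide target masses add up to 99.99 pbw; basis as stated: 100.0 pbw — deltas are rounding alone).
Total batch = Σ batch = 125.0 pbw; LOI loss = Σ batch·LOI = 24.99 pbw; the yield ratio, glass ÷ batch: 80.01%.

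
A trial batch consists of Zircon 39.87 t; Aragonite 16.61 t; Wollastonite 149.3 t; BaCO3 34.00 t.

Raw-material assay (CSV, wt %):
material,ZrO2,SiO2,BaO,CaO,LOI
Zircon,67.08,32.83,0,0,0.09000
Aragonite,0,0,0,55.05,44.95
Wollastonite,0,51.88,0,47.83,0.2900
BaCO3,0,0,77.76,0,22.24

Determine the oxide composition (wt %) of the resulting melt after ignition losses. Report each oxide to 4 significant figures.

All internal work maintains full float precision throughout. Intermediates are shown rounded to four significant figures at each printed step. Exactly one rounding lands on every reported result. All derived quantities, including ignition loss, the four compositions, the yield, the totals, glass mass, are re-derived from the batch weights per 224.3 t of glass in full precision as they appear in the question or the answer.
Oxide masses out of the charge:
  ZrO2: 39.87·0.6708 = 26.74 t
  SiO2: 39.87·0.3283 + 149.3·0.5188 = 90.55 t
  BaO: 34.00·0.7776 = 26.44 t
  CaO: 16.61·0.5505 + 149.3·0.4783 = 80.55 t
LOI: 39.87·9.000e-04 + 16.61·0.4495 + 149.3·0.002900 + 34.00·0.2224 = 15.50 t
Net of LOI, the glass mass = 239.8 − 15.50 = 224.3 t (= the summed oxide contributions)
oxide / glass × 100 gives the wt %

Glass mass = 224.3 t (batch 239.8 − LOI 15.50).
Composition: ZrO2 11.92%, SiO2 40.37%, BaO 11.79%, CaO 35.92%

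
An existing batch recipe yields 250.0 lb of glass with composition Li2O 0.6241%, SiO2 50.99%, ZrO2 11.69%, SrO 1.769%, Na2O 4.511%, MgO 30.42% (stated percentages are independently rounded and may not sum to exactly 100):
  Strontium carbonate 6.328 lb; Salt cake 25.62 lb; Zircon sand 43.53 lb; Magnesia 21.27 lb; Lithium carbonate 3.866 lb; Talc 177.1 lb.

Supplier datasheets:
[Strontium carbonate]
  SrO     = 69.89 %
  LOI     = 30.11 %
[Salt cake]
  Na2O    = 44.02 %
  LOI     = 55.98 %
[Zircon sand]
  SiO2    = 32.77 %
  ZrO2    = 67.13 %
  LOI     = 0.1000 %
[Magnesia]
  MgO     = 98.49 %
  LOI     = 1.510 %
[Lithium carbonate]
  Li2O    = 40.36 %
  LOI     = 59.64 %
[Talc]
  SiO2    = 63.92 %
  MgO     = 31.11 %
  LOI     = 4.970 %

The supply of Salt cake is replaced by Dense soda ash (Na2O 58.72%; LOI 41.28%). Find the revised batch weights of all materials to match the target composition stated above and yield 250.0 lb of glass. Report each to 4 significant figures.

All arithmetic runs at full precision through every step; values along the way are displayed rounded to 4 significant figures at each printed step; each reported value undergoes a single rounding; the derived quantities are recomputed starting from the weights per 250.0 lb of glass in full float precision (six oxide percentages, yield, the totals, net glass mass, ignition loss), exactly as printed in the problem or the answer.
Per-oxide target masses for 250.0 lb glass:
  Li2O: 0.6241% × 250.0 = 1.560 lb
  SiO2: 50.99% × 250.0 = 127.5 lb
  ZrO2: 11.69% × 250.0 = 29.22 lb
  SrO: 1.769% × 250.0 = 4.422 lb
  Na2O: 4.511% × 250.0 = 11.28 lb
  MgO: 30.42% × 250.0 = 76.05 lb
Sums-versus-targets review working from each reported weight, on the stated basis (every target is met by its sum net of answer rounding effects):
  Li2O: 3.866·0.4036 = 1.560 lb (target 1.560 lb)
  SiO2: 43.53·0.3277 + 177.1·0.6392 = 127.5 lb (target 127.5 lb)
  ZrO2: 43.53·0.6713 = 29.22 lb (target 29.22 lb)
  SrO: 6.328·0.6989 = 4.423 lb (target 4.422 lb)
  Na2O: 19.21·0.5872 = 11.28 lb (target 11.28 lb)
  MgO: 21.27·0.9849 + 177.1·0.3111 = 76.04 lb (target 76.05 lb)
Glass-mass closure: batch Σ − ignition loss = 250.0 lb (targets for the oxides total 250.0 lb; against the stated basis, 250.0 lb — rounding explains the deltas).
Batch total: Σ batch = 271.3 lb; ignition loss, Σ(batch × LOI) = 21.31 lb; yield: glass divided by total = 92.15%.

Revised batch per 250.0 lb glass:
  Strontium carbonate: 6.328 lb
  Dense soda ash: 19.21 lb
  Zircon sand: 43.53 lb
  Magnesia: 21.27 lb
  Lithium carbonate: 3.866 lb
  Talc: 177.1 lb
Total batch = 271.3 lb; LOI loss = 21.31 lb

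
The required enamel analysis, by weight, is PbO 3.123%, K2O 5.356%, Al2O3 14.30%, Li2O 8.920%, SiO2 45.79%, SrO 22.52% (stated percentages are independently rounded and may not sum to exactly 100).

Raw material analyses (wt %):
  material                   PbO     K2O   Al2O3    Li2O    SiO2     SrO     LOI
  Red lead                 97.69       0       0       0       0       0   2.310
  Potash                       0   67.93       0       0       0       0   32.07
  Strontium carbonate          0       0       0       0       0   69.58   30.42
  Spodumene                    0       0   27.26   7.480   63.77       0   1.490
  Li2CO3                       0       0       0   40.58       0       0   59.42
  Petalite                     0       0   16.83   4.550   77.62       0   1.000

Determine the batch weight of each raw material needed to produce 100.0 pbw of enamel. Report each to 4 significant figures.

Batch per 100.0 pbw enamel:
  Red lead: 3.197 pbw
  Potash: 7.885 pbw
  Strontium carbonate: 32.37 pbw
  Spodumene: 32.54 pbw
  Li2CO3: 12.37 pbw
  Petalite: 32.26 pbw
Total batch = 120.6 pbw; LOI loss = 20.61 pbw; yield = 82.92%

The intermediate values appear rounded to four significant figures when written out. Full float precision is maintained in all steps — exactly one rounding is applied to each reported value. All derived quantities, including totals, the six compositions, ignition loss, yield, glass mass, are computed from the batch weights per 100.0 pbw of glass in full precision, as they appear in problem or answer.
Oxide mass targets, per 100.0 pbw enamel:
  PbO: 3.123% × 100.0 = 3.123 pbw
  K2O: 5.356% × 100.0 = 5.356 pbw
  Al2O3: 14.30% × 100.0 = 14.30 pbw
  Li2O: 8.920% × 100.0 = 8.920 pbw
  SiO2: 45.79% × 100.0 = 45.79 pbw
  SrO: 22.52% × 100.0 = 22.52 pbw
Checking each oxide sum per the reported batch figures, against the basis in use (every target is met by its sum given rounding of the digits):
  PbO: 3.197·0.9769 = 3.123 pbw (target 3.123 pbw)
  K2O: 7.885·0.6793 = 5.356 pbw (target 5.356 pbw)
  Al2O3: 32.54·0.2726 + 32.26·0.1683 = 14.30 pbw (target 14.30 pbw)
  Li2O: 32.54·0.07480 + 12.37·0.4058 + 32.26·0.04550 = 8.922 pbw (target 8.920 pbw)
  SiO2: 32.54·0.6377 + 32.26·0.7762 = 45.79 pbw (target 45.79 pbw)
  SrO: 32.37·0.6958 = 22.52 pbw (target 22.52 pbw)
Consistency of the glass mass: total batch − LOI = 100.0 pbw (the Σ of target masses is 100.0 pbw; basis as stated: 100.0 pbw — a pure rounding effect).
Batch total: Σ batch = 120.6 pbw; LOI removed, Σ of batch·LOI: 20.61 pbw; yield, glass over the total, = 82.92%.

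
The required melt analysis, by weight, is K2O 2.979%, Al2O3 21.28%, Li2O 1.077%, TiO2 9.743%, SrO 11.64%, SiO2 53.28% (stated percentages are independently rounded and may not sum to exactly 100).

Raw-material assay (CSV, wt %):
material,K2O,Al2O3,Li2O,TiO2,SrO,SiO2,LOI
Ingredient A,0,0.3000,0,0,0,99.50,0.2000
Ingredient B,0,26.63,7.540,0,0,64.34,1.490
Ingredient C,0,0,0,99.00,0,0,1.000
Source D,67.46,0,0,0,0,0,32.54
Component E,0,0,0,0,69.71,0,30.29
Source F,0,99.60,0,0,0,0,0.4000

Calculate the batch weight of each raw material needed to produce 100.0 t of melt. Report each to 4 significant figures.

Working values are shown (rounded to four significant digits) in the working — all internal work carries full precision at every stage; a single rounding completes every reported result. The derived quantities, which include six oxide percentages, glass mass, LOI, totals, yield, are computed in full precision, as they appear in problem or answer, using the weight values on 100.0 t of glass.
Oxide mass targets, per 100.0 t melt:
  K2O: 2.979% × 100.0 = 2.979 t
  Al2O3: 21.28% × 100.0 = 21.28 t
  Li2O: 1.077% × 100.0 = 1.077 t
  TiO2: 9.743% × 100.0 = 9.743 t
  SrO: 11.64% × 100.0 = 11.64 t
  SiO2: 53.28% × 100.0 = 53.28 t
Checking each oxide sum using the reported weights, for the quoted basis mass (summed amounts equal target values inside rounding margins):
  K2O: 4.416·0.6746 = 2.979 t (target 2.979 t)
  Al2O3: 44.31·0.003000 + 14.28·0.2663 + 17.41·0.9960 = 21.28 t (target 21.28 t)
  Li2O: 14.28·0.07540 = 1.077 t (target 1.077 t)
  TiO2: 9.841·0.9900 = 9.743 t (target 9.743 t)
  SrO: 16.70·0.6971 = 11.64 t (target 11.64 t)
  SiO2: 44.31·0.9950 + 14.28·0.6434 = 53.28 t (target 53.28 t)
Mass balance on the glass: batch total minus LOI = 99.99 t (oxide target masses add up to 100.0 t; with the basis standing at 100.0 t — deltas are rounding alone).
Summing the batch: Σ batch = 107.0 t; ignition loss, Σ(batch × LOI) = 6.965 t; as yield: glass ÷ batch → 93.49%.

Batch per 100.0 t melt:
  Ingredient A: 44.31 t
  Ingredient B: 14.28 t
  Ingredient C: 9.841 t
  Source D: 4.416 t
  Component E: 16.70 t
  Source F: 17.41 t
Total batch = 107.0 t; LOI loss = 6.965 t; yield = 93.49%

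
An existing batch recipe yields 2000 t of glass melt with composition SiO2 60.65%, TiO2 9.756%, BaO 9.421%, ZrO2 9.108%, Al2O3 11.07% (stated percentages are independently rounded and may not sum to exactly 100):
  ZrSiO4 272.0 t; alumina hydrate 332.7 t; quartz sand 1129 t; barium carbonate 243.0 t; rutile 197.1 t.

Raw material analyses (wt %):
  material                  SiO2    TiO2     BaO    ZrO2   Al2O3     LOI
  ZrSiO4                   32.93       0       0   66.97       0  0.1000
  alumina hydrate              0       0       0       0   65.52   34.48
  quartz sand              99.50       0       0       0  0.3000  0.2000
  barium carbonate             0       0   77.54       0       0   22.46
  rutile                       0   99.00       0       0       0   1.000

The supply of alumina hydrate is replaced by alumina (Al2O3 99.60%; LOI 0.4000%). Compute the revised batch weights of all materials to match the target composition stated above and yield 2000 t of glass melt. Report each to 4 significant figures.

Revised batch per 2000 t glass melt:
  ZrSiO4: 272.0 t
  alumina: 218.9 t
  quartz sand: 1129 t
  barium carbonate: 243.0 t
  rutile: 197.1 t
Total batch = 2060 t; LOI loss = 59.95 t

Intermediates are displayed (rounded to four significant figures) on the page — the working math maintains full float precision through every step — every reported number takes just one rounding; the derived quantities (glass mass, the totals, the yield, LOI, the five compositions) are carried at exact precision from the batch weights on 2000 t of glass, as given in question or answer.
The oxide mass targets at 2000 t glass melt:
  SiO2: 60.65% × 2000 = 1213 t
  TiO2: 9.756% × 2000 = 195.1 t
  BaO: 9.421% × 2000 = 188.4 t
  ZrO2: 9.108% × 2000 = 182.2 t
  Al2O3: 11.07% × 2000 = 221.4 t
Mass-balance tally per oxide with the batch weights as given, relative to the basis at hand (delivered sums recover each target within answer rounding):
  SiO2: 272.0·0.3293 + 1129·0.9950 = 1213 t (target 1213 t)
  TiO2: 197.1·0.9900 = 195.1 t (target 195.1 t)
  BaO: 243.0·0.7754 = 188.4 t (target 188.4 t)
  ZrO2: 272.0·0.6697 = 182.2 t (target 182.2 t)
  Al2O3: 218.9·0.9960 + 1129·0.003000 = 221.4 t (target 221.4 t)
Auditing the glass mass value: batch Σ − ignition loss = 2000 t (the Σ of target masses is 2000 t; basis as stated: 2000 t — a pure rounding effect).
Batch total: Σ batch = 2060 t; loss to ignition Σ batch·LOI = 59.95 t; the yield ratio, glass ÷ batch: 97.09%.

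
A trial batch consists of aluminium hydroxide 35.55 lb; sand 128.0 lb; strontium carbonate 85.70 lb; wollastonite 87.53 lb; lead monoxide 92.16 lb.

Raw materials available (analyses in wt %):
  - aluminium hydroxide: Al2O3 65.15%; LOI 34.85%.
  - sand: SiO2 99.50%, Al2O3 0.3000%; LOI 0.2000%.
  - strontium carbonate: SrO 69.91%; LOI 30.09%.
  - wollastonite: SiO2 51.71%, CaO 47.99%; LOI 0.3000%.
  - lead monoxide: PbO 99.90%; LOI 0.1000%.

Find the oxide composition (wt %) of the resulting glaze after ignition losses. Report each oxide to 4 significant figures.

All arithmetic holds full float precision all the way through — intermediates are rounded off to 4 significant digits when displayed — every reported number is rounded a single time; all derived quantities, including glass mass, ignition loss, five oxide percentages, the yield, totals, are carried starting from the weights per 390.2 lb of glass at full float precision, as they appear in the problem or the answer.
Oxide masses out of the charge:
  SrO: 85.70·0.6991 = 59.91 lb
  SiO2: 128.0·0.9950 + 87.53·0.5171 = 172.6 lb
  PbO: 92.16·0.9990 = 92.07 lb
  Al2O3: 35.55·0.6515 + 128.0·0.003000 = 23.54 lb
  CaO: 87.53·0.4799 = 42.01 lb
LOI: 35.55·0.3485 + 128.0·0.002000 + 85.70·0.3009 + 87.53·0.003000 + 92.16·0.001000 = 38.79 lb
Resulting glass, batch − LOI: 428.9 − 38.79 = 390.2 lb (consistent with Σ oxide mass)
wt % = 100 × oxide mass / glass mass

Glass mass = 390.2 lb (batch 428.9 − LOI 38.79).
Composition: SrO 15.36%, SiO2 44.24%, PbO 23.60%, Al2O3 6.035%, CaO 10.77%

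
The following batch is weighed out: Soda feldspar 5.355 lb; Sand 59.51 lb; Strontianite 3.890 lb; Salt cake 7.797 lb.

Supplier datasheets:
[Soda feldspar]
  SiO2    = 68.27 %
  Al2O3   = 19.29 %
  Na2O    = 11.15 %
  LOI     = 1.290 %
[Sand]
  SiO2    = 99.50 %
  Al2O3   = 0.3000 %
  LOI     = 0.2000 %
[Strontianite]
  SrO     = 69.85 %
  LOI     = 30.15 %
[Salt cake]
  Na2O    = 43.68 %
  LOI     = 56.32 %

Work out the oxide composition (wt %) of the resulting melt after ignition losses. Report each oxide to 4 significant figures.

Glass mass = 70.80 lb (batch 76.55 − LOI 5.752).
Composition: SiO2 88.80%, Al2O3 1.711%, SrO 3.838%, Na2O 5.654%

All internal work holds full float precision at all times; mid-chain values are printed rounded to four significant digits at each printed step. Every reported value is rounded only once. All derived quantities, including the totals, the four compositions, net glass mass, the yield, LOI, are computed from the batch weights for 70.80 lb of glass in full float precision as set out in question or answer.
Per-oxide mass from batch:
  SiO2: 5.355·0.6827 + 59.51·0.9950 = 62.87 lb
  Al2O3: 5.355·0.1929 + 59.51·0.003000 = 1.212 lb
  SrO: 3.890·0.6985 = 2.717 lb
  Na2O: 5.355·0.1115 + 7.797·0.4368 = 4.003 lb
LOI: 5.355·0.01290 + 59.51·0.002000 + 3.890·0.3015 + 7.797·0.5632 = 5.752 lb
Net of LOI, the glass mass = 76.55 − 5.752 = 70.80 lb (consistent with Σ oxide mass)
wt % = 100 × oxide mass / glass mass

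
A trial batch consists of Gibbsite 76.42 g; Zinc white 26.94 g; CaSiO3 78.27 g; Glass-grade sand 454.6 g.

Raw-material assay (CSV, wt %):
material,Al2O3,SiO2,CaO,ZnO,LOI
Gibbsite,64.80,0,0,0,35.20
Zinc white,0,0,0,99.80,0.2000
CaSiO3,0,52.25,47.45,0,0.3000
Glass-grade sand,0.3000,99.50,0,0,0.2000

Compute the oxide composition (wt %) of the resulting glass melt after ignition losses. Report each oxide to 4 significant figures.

All arithmetic holds full precision from first step to last. Working values are shown (rounded to 4 significant digits) across the worked steps; every reported number is rounded a single time — all derived quantities (totals, net glass mass, ignition loss, the yield, the four compositions) are rebuilt at exact precision from the batch weights on 608.1 g of glass as they appear in the question or the answer.
Per-oxide mass from batch:
  Al2O3: 76.42·0.6480 + 454.6·0.003000 = 50.88 g
  SiO2: 78.27·0.5225 + 454.6·0.9950 = 493.2 g
  CaO: 78.27·0.4745 = 37.14 g
  ZnO: 26.94·0.9980 = 26.89 g
LOI: 76.42·0.3520 + 26.94·0.002000 + 78.27·0.003000 + 454.6·0.002000 = 28.10 g
batch − LOI leaves glass = 636.2 − 28.10 = 608.1 g (equal to the oxide-mass sum)
wt % = 100 × oxide mass / glass mass

Glass mass = 608.1 g (batch 636.2 − LOI 28.10).
Composition: Al2O3 8.367%, SiO2 81.10%, CaO 6.107%, ZnO 4.421%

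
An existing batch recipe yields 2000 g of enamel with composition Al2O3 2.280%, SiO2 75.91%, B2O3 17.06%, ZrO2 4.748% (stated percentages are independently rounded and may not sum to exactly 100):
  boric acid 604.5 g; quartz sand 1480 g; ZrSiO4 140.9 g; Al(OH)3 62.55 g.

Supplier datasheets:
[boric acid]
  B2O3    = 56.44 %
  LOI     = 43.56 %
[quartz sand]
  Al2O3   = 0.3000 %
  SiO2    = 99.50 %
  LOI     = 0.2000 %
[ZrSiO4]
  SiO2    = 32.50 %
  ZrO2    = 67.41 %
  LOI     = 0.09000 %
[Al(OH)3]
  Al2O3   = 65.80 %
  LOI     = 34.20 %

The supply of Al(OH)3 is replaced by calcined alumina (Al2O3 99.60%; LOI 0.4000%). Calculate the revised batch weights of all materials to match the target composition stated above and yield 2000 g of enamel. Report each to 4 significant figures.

Intermediates are displayed, rounded to 4 significant figures, in the printout; exact precision is held at each step — every reported result takes just one rounding. The derived quantities, including the totals, ignition loss, glass mass, the four compositions, the yield, are carried using the weight values per 2000 g of glass in exact precision, as set out in the problem or answer text.
Per-oxide target masses for 2000 g enamel:
  Al2O3: 2.280% × 2000 = 45.60 g
  SiO2: 75.91% × 2000 = 1518 g
  B2O3: 17.06% × 2000 = 341.2 g
  ZrO2: 4.748% × 2000 = 94.96 g
Verifying the oxide balance using the reported weights, on the stated basis (oxide sums agree with the targets once rounding is allowed for):
  Al2O3: 1480·0.003000 + 41.33·0.9960 = 45.60 g (target 45.60 g)
  SiO2: 1480·0.9950 + 140.9·0.3250 = 1518 g (target 1518 g)
  B2O3: 604.5·0.5644 = 341.2 g (target 341.2 g)
  ZrO2: 140.9·0.6741 = 94.98 g (target 94.96 g)
Glass-mass closure: total charge less LOI = 2000 g (the Σ of target masses is 2000 g; stated basis 2000 g — a pure rounding effect).
Batch grand total — Σ batch = 2267 g; loss to ignition Σ batch·LOI = 266.6 g; glass ÷ batch gives a yield of 88.24%.

Revised batch per 2000 g enamel:
  boric acid: 604.5 g
  quartz sand: 1480 g
  ZrSiO4: 140.9 g
  calcined alumina: 41.33 g
Total batch = 2267 g; LOI loss = 266.6 g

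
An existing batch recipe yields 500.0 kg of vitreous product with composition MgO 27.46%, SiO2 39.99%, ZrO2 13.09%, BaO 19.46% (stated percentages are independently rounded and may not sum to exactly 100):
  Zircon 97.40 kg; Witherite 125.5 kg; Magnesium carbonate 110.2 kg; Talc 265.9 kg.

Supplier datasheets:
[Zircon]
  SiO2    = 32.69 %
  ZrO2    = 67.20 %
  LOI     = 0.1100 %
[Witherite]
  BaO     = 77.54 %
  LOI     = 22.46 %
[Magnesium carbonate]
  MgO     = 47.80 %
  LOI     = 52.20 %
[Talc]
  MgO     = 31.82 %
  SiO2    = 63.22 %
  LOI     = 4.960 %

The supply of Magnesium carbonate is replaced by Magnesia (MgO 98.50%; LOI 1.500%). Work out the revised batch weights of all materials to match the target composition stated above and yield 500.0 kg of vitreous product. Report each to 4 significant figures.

Revised batch per 500.0 kg vitreous product:
  Zircon: 97.40 kg
  Witherite: 125.5 kg
  Magnesia: 53.49 kg
  Talc: 265.9 kg
Total batch = 542.3 kg; LOI loss = 42.29 kg

Working values are displayed, rounded to 4 significant figures, across the worked steps. Full precision is kept at each step; each reported result receives exactly one rounding — derived quantities, which include ignition loss, totals, yield, glass mass, four oxide percentages, are re-derived in full float precision, as quoted within the question or the answer, starting from the weights on 500.0 kg of glass.
Target oxide masses per 500.0 kg vitreous product:
  MgO: 27.46% × 500.0 = 137.3 kg
  SiO2: 39.99% × 500.0 = 200.0 kg
  ZrO2: 13.09% × 500.0 = 65.45 kg
  BaO: 19.46% × 500.0 = 97.30 kg
A balance pass over the oxides, per the reported batch figures, for the quoted basis mass (every target is met by its sum exact up to rounding of places):
  MgO: 53.49·0.9850 + 265.9·0.3182 = 137.3 kg (target 137.3 kg)
  SiO2: 97.40·0.3269 + 265.9·0.6322 = 199.9 kg (target 200.0 kg)
  ZrO2: 97.40·0.6720 = 65.45 kg (target 65.45 kg)
  BaO: 125.5·0.7754 = 97.31 kg (target 97.30 kg)
Auditing the glass mass value: Σ batch − LOI loss = 500.0 kg (targets for the oxides total 500.0 kg; stated basis 500.0 kg — any gap is answer rounding).
Adding the batch up: Σ batch = 542.3 kg; ignition loss, Σ(batch × LOI) = 42.29 kg; glass ÷ batch gives a yield of 92.20%.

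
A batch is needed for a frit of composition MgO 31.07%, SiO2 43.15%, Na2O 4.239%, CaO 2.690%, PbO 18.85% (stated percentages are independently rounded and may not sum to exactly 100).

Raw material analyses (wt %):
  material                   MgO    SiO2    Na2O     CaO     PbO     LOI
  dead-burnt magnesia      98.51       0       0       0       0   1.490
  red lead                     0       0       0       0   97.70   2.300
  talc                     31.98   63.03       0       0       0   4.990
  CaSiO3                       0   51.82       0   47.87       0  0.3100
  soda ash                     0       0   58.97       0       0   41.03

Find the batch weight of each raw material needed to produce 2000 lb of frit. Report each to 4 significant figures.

All internal work maintains full precision end to end. In-progress results are shown rounded to 4 significant figures in the printout; each reported number takes just one rounding; all derived quantities are recomputed in full float precision (glass mass, totals, ignition loss, the five compositions, the yield) from the batch weights for 2000 lb of glass, as given in either problem or answer.
Oxide-by-oxide targets in 2000 lb frit:
  MgO: 31.07% × 2000 = 621.4 lb
  SiO2: 43.15% × 2000 = 863.0 lb
  Na2O: 4.239% × 2000 = 84.78 lb
  CaO: 2.690% × 2000 = 53.80 lb
  PbO: 18.85% × 2000 = 377.0 lb
Per-oxide balance check using the reported weights, versus the basis set out (every target is met by its sum modulo rounding of the values):
  MgO: 216.3·0.9851 + 1277·0.3198 = 621.5 lb (target 621.4 lb)
  SiO2: 1277·0.6303 + 112.4·0.5182 = 863.1 lb (target 863.0 lb)
  Na2O: 143.8·0.5897 = 84.80 lb (target 84.78 lb)
  CaO: 112.4·0.4787 = 53.81 lb (target 53.80 lb)
  PbO: 385.9·0.9770 = 377.0 lb (target 377.0 lb)
Glass-mass closure: the batch minus its LOI: 2000 lb (summing oxide targets gives 2000 lb; stated basis 2000 lb — gaps are rounding artifacts).
Adding the batch up: Σ batch = 2135 lb; ignition loss, Σ(batch × LOI) = 135.2 lb; glass ÷ batch gives a yield of 93.67%.

Batch per 2000 lb frit:
  dead-burnt magnesia: 216.3 lb
  red lead: 385.9 lb
  talc: 1277 lb
  CaSiO3: 112.4 lb
  soda ash: 143.8 lb
Total batch = 2135 lb; LOI loss = 135.2 lb; yield = 93.67%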